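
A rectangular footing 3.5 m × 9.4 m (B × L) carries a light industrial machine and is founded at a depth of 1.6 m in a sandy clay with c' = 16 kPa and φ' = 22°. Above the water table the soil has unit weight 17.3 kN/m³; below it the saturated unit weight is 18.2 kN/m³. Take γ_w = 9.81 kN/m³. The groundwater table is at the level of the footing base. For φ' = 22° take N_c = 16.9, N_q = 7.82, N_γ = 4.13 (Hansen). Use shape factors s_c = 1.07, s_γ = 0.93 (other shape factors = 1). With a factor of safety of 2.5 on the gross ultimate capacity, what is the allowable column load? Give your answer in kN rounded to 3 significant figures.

P_all ≈ 7400 kN

Overburden at base level: q = 17.3 × 1.6 = 27.68 kPa.
Below the base the soil is submerged, so the ½γBN_γ term uses γ' = 18.2 − 9.81 = 8.39 kN/m³.
Cohesion term c·N_c·s_c = 16 × 16.9 × 1.07 = 289.33 kPa; surcharge term q·N_q = 27.68 × 7.82 = 216.46 kPa; self-weight term 0.5·γ·B·N_γ·s_γ = 0.5 × 8.39 × 3.5 × 4.13 × 0.93 = 56.394 kPa.
q_ult = 289.33 + 216.46 + 56.394 = 562.18 kPa.
Gross allowable pressure q_all = 562.18 / 2.5 = 224.87 kPa.
Footing area = 32.9 m², so allowable column load = 224.87 × 32.9 = 7398.3 kN.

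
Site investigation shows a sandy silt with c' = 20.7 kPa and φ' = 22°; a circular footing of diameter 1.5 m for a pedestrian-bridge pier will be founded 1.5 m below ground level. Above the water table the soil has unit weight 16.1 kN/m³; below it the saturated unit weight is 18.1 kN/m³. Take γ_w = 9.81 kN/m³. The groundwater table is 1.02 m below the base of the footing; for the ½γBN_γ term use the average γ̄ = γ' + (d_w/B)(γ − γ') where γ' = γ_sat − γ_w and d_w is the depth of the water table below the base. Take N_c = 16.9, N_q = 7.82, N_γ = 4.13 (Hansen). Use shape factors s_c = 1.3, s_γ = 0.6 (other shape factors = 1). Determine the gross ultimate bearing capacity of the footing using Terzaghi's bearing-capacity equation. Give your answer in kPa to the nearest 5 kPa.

Effective surcharge at the founding depth q = γ·D_f = 16.1 × 1.5 = 24.15 kPa.
With d_w = 1.02 m < B, γ̄ = 8.29 + (1.02/1.5) × (16.1 − 8.29) = 13.601 kN/m³.
q_ult = c·N_c·s_c + q·N_q + 0.5·γ·B·N_γ·s_γ
     = 20.7 × 16.9 × 1.3 + 24.15 × 7.82 + 0.5 × 13.601 × 1.5 × 4.13 × 0.6
     = 454.78 + 188.85 + 25.277 = 668.91 kPa.

q_ult ≈ 670 kPa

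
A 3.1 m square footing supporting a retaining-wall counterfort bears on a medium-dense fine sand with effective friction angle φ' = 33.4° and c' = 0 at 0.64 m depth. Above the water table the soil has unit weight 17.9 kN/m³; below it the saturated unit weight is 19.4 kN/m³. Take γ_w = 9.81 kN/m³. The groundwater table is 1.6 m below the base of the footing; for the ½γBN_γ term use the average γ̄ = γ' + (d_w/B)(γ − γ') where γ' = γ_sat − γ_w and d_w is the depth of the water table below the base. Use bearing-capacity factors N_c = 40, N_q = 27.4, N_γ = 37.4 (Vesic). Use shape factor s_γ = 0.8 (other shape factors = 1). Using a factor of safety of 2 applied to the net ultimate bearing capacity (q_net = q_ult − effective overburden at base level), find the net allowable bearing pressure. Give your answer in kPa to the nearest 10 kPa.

q = γ·D_f = 17.9 × 0.64 = 11.456 kPa.
γ' = 9.59 kN/m³; averaging over the depth B below the base, γ̄ = γ' + (d_w/B)(γ − γ') = 13.879 kN/m³.
q·N_q = 11.456 × 27.4 = 313.89 kPa
0.5·γ·B·N_γ·s_γ = 0.5 × 13.879 × 3.1 × 37.4 × 0.8 = 643.65 kPa
q_ult = 313.89 + 643.65 = 957.55 kPa.
Net ultimate: q_net = 957.55 − 11.456 = 946.09 kPa.
q_all(net) = 946.09 / 2 = 473.05 kPa.

q_all(net) ≈ 470 kPa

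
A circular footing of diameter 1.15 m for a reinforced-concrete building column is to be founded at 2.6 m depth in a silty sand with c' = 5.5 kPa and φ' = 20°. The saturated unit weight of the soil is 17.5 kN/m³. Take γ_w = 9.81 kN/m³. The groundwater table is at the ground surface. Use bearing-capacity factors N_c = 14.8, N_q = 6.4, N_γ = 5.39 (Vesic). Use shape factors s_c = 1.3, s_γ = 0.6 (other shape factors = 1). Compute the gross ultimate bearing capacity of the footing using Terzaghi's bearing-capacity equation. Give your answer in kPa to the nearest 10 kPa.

q_ult ≈ 250 kPa

γ' = 17.5 − 9.81 = 7.69 kN/m³ (submerged throughout). q = 7.69 × 2.6 = 19.994 kPa; the same γ' applies in the ½γBN_γ term.
c·N_c·s_c = 5.5 × 14.8 × 1.3 = 105.82 kPa
q·N_q = 19.994 × 6.4 = 127.96 kPa
0.5·γ·B·N_γ·s_γ = 0.5 × 7.69 × 1.15 × 5.39 × 0.6 = 14.3 kPa
q_ult = 105.82 + 127.96 + 14.3 = 248.08 kPa.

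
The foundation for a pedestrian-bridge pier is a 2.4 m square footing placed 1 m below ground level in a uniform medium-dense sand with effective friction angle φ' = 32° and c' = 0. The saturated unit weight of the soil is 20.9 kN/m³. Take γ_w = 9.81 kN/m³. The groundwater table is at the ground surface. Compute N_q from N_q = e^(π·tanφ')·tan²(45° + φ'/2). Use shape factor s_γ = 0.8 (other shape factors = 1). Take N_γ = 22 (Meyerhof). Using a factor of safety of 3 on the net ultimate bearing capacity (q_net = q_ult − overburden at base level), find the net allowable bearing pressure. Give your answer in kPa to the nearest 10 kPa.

N_q = e^(π·tan32°)·tan²(61°) = 23.18.
With the water table at the surface the whole profile is submerged: γ' = 20.9 − 9.81 = 11.09 kN/m³, so q = γ'·D_f = 11.09 kPa; the same γ' applies in the ½γBN_γ term.
q_ult = q·N_q + 0.5·γ·B·N_γ·s_γ
     = 11.09 × 23.177 + 0.5 × 11.09 × 2.4 × 22 × 0.8
     = 257.03 + 234.22 = 491.25 kPa.
q_net = 491.25 − 11.09 = 480.16 kPa.
q_all(net) = 480.16 / 3 = 160.05 kPa.

q_all(net) ≈ 160 kPa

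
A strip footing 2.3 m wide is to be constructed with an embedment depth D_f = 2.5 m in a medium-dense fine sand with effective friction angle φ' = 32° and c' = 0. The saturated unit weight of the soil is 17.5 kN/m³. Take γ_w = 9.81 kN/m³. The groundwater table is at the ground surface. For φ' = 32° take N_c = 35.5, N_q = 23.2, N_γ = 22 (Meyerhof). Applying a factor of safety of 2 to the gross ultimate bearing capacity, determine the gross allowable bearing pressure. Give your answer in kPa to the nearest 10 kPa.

q_all ≈ 320 kPa

γ' = 17.5 − 9.81 = 7.69 kN/m³ (submerged throughout). q = 7.69 × 2.5 = 19.225 kPa; the same γ' applies in the ½γBN_γ term.
q·N_q = 19.225 × 23.2 = 446.02 kPa
0.5·γ·B·N_γ = 0.5 × 7.69 × 2.3 × 22 = 194.56 kPa
q_ult = 446.02 + 194.56 = 640.58 kPa.
q_all = q_ult / FS = 640.58 / 2 = 320.29 kPa.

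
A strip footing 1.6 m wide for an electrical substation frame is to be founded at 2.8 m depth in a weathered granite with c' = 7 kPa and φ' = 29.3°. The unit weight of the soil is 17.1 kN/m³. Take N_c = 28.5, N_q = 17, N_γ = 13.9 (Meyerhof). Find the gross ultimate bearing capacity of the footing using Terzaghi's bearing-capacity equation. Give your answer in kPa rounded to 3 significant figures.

Effective surcharge at the founding depth q = γ·D_f = 17.1 × 2.8 = 47.88 kPa.
q_ult = c·N_c + q·N_q + 0.5·γ·B·N_γ
     = 7 × 28.5 + 47.88 × 17 + 0.5 × 17.1 × 1.6 × 13.9
     = 199.5 + 813.96 + 190.15 = 1203.6 kPa.

q_ult ≈ 1200 kPa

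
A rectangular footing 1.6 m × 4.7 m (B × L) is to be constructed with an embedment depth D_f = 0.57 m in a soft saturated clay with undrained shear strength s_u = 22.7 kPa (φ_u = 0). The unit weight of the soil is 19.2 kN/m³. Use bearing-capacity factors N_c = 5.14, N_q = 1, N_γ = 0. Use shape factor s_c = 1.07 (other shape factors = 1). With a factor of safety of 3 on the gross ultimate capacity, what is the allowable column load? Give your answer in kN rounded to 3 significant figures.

P_all ≈ 340 kN

Overburden at base level: q = 19.2 × 0.57 = 10.944 kPa.
Cohesion term c·N_c·s_c = 22.7 × 5.14 × 1.07 = 124.85 kPa; surcharge term q·N_q = 10.944 × 1 = 10.944 kPa.
q_ult = 124.85 + 10.944 = 135.79 kPa.
Gross allowable pressure q_all = 135.79 / 3 = 45.263 kPa.
Footing area = 7.52 m², so allowable column load = 45.263 × 7.52 = 340.38 kN.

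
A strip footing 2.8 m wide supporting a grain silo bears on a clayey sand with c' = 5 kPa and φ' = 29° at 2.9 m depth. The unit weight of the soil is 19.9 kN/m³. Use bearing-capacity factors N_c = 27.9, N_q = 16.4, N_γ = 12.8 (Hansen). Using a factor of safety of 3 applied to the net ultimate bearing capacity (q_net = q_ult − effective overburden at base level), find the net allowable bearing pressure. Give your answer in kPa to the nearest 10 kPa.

Effective surcharge at the founding depth q = γ·D_f = 19.9 × 2.9 = 57.71 kPa.
q_ult = c·N_c + q·N_q + 0.5·γ·B·N_γ
     = 5 × 27.9 + 57.71 × 16.4 + 0.5 × 19.9 × 2.8 × 12.8
     = 139.5 + 946.44 + 356.61 = 1442.6 kPa.
Net ultimate: q_net = 1442.6 − 57.71 = 1384.8 kPa.
q_all(net) = 1384.8 / 3 = 461.61 kPa.

q_all(net) ≈ 460 kPa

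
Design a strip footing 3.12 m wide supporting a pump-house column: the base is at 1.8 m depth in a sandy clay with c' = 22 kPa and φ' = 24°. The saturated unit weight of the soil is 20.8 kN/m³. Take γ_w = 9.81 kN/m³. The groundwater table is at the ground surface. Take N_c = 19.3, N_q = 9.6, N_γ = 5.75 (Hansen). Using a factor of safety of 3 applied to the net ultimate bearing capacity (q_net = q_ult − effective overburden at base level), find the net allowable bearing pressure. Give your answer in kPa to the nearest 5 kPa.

q_all(net) ≈ 230 kPa

With the water table at the surface the whole profile is submerged: γ' = 20.8 − 9.81 = 10.99 kN/m³, so q = γ'·D_f = 19.782 kPa; the same γ' applies in the ½γBN_γ term.
q_ult = c·N_c + q·N_q + 0.5·γ·B·N_γ
     = 22 × 19.3 + 19.782 × 9.6 + 0.5 × 10.99 × 3.12 × 5.75
     = 424.6 + 189.91 + 98.58 = 713.09 kPa.
Net ultimate: q_net = 713.09 − 19.782 = 693.31 kPa.
q_all(net) = 693.31 / 3 = 231.1 kPa.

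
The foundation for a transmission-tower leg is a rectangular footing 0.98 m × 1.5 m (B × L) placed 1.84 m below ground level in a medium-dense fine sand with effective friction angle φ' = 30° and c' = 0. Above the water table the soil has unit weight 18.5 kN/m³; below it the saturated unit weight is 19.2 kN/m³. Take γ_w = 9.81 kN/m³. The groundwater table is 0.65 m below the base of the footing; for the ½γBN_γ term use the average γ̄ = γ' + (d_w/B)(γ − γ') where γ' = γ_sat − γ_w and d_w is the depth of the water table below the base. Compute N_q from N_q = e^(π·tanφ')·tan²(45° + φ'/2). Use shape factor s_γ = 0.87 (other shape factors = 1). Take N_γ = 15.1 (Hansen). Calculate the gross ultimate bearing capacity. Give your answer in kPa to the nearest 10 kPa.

tan30° = 0.5774, so N_q = e^(π×0.5774)·tan²(60°) = 6.134 × 3.0 = 18.4.
Effective surcharge at the founding depth q = γ·D_f = 18.5 × 1.84 = 34.04 kPa.
With d_w = 0.65 m < B, γ̄ = 9.39 + (0.65/0.98) × (18.5 − 9.39) = 15.432 kN/m³.
q_ult = q·N_q + 0.5·γ·B·N_γ·s_γ
     = 34.04 × 18.401 + 0.5 × 15.432 × 0.98 × 15.1 × 0.87
     = 626.37 + 99.34 = 725.71 kPa.

q_ult ≈ 730 kPa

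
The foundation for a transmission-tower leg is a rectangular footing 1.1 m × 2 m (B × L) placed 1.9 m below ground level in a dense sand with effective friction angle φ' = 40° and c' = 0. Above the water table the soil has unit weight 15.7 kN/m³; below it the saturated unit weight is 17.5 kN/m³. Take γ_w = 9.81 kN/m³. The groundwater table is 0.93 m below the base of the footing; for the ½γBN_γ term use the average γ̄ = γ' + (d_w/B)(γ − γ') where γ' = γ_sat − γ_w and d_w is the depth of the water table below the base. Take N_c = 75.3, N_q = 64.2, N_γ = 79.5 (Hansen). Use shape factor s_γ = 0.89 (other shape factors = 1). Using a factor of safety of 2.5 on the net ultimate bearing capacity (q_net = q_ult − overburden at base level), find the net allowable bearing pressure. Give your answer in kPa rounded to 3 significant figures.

q_all(net) ≈ 979 kPa

Overburden at base level: q = 15.7 × 1.9 = 29.83 kPa.
The water table is 0.93 m below the base (< B = 1.1 m), so the ½γBN_γ term uses γ̄ = γ' + (d_w/B)(γ − γ') = 7.69 + (0.93/1.1)(15.7 − 7.69) = 14.462 kN/m³.
Surcharge term q·N_q = 29.83 × 64.2 = 1915.1 kPa; self-weight term 0.5·γ·B·N_γ·s_γ = 0.5 × 14.462 × 1.1 × 79.5 × 0.89 = 562.8 kPa.
q_ult = 1915.1 + 562.8 = 2477.9 kPa.
q_net = 2477.9 − 29.83 = 2448.1 kPa.
q_all(net) = 2448.1 / 2.5 = 979.22 kPa.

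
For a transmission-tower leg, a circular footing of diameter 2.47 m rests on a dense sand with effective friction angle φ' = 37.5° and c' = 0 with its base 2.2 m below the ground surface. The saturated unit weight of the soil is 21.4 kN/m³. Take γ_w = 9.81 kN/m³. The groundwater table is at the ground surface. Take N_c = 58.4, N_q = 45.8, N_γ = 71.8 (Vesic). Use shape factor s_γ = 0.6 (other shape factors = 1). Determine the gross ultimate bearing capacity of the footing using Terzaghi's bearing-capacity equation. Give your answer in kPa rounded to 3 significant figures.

q_ult ≈ 1780 kPa

With the water table at the surface the whole profile is submerged: γ' = 21.4 − 9.81 = 11.59 kN/m³, so q = γ'·D_f = 25.498 kPa; the same γ' applies in the ½γBN_γ term.
q_ult = q·N_q + 0.5·γ·B·N_γ·s_γ
     = 25.498 × 45.8 + 0.5 × 11.59 × 2.47 × 71.8 × 0.6
     = 1167.8 + 616.63 = 1784.4 kPa.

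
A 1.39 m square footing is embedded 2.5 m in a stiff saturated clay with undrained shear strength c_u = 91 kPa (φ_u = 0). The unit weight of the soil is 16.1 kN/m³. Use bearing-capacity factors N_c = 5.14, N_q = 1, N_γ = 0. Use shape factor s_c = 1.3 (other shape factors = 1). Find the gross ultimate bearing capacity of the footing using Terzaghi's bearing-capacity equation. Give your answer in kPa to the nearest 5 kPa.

Effective surcharge at the founding depth q = γ·D_f = 16.1 × 2.5 = 40.25 kPa.
q_ult = c·N_c·s_c + q·N_q
     = 91 × 5.14 × 1.3 + 40.25 × 1
     = 608.06 + 40.25 = 648.31 kPa.

q_ult ≈ 650 kPa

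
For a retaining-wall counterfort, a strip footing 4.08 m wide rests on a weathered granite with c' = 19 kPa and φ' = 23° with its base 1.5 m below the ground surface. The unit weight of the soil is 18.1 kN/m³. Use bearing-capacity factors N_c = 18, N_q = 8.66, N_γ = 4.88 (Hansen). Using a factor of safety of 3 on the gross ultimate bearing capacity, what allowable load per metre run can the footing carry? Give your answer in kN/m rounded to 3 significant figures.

≈ 1030 kN/m

q = γ·D_f = 18.1 × 1.5 = 27.15 kPa.
c·N_c = 19 × 18 = 342 kPa
q·N_q = 27.15 × 8.66 = 235.12 kPa
0.5·γ·B·N_γ = 0.5 × 18.1 × 4.08 × 4.88 = 180.19 kPa
q_ult = 342 + 235.12 + 180.19 = 757.31 kPa.
Gross allowable pressure q_all = 757.31 / 3 = 252.44 kPa.
Allowable wall load = q_all × B = 252.44 × 4.08 = 1029.9 kN per metre run.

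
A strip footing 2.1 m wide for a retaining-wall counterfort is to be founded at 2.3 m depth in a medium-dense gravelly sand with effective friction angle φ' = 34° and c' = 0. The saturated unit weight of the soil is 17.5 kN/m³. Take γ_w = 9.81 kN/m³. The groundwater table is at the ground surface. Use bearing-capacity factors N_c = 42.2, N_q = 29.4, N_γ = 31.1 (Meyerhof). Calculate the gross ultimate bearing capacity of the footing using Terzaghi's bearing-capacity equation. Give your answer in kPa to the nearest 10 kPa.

q_ult ≈ 770 kPa

With the water table at the surface the whole profile is submerged: γ' = 17.5 − 9.81 = 7.69 kN/m³, so q = γ'·D_f = 17.687 kPa; the same γ' applies in the ½γBN_γ term.
q_ult = q·N_q + 0.5·γ·B·N_γ
     = 17.687 × 29.4 + 0.5 × 7.69 × 2.1 × 31.1
     = 520 + 251.12 = 771.11 kPa.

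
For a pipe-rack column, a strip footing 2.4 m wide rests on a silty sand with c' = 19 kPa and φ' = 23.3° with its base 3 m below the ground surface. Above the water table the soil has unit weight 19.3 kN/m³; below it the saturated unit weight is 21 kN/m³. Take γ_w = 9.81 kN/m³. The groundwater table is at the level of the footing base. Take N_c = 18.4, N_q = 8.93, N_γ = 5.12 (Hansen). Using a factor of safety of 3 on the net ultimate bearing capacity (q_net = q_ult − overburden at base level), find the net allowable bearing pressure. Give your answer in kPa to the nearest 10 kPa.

q = γ·D_f = 19.3 × 3 = 57.9 kPa.
For the ½γBN_γ term take γ' = 21 − 9.81 = 11.19 kN/m³ (soil below base is submerged).
c·N_c = 19 × 18.4 = 349.6 kPa
q·N_q = 57.9 × 8.93 = 517.05 kPa
0.5·γ·B·N_γ = 0.5 × 11.19 × 2.4 × 5.12 = 68.751 kPa
q_ult = 349.6 + 517.05 + 68.751 = 935.4 kPa.
q_net = 935.4 − 57.9 = 877.5 kPa.
q_all(net) = 877.5 / 3 = 292.5 kPa.

q_all(net) ≈ 290 kPa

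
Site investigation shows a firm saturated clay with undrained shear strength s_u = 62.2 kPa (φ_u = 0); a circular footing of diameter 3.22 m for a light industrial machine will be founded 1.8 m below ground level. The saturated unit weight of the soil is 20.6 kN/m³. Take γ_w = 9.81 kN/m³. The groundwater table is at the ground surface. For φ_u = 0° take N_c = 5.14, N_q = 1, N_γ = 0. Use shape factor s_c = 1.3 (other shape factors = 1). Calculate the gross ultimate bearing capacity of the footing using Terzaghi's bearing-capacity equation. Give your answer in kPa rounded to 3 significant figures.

q_ult ≈ 435 kPa

γ' = 20.6 − 9.81 = 10.79 kN/m³ (submerged throughout). q = 10.79 × 1.8 = 19.422 kPa.
c·N_c·s_c = 62.2 × 5.14 × 1.3 = 415.62 kPa
q·N_q = 19.422 × 1 = 19.422 kPa
q_ult = 415.62 + 19.422 = 435.04 kPa.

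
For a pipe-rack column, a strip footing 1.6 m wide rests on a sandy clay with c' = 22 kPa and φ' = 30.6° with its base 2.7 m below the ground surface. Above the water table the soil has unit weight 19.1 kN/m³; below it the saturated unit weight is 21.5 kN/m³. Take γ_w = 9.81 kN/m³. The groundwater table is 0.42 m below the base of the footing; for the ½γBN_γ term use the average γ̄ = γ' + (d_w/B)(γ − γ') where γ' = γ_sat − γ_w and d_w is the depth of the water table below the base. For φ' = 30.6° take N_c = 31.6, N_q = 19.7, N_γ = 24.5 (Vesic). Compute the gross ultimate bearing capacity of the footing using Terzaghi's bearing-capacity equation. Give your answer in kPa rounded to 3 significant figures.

Effective surcharge at the founding depth q = γ·D_f = 19.1 × 2.7 = 51.57 kPa.
With d_w = 0.42 m < B, γ̄ = 11.69 + (0.42/1.6) × (19.1 − 11.69) = 13.635 kN/m³.
q_ult = c·N_c + q·N_q + 0.5·γ·B·N_γ
     = 22 × 31.6 + 51.57 × 19.7 + 0.5 × 13.635 × 1.6 × 24.5
     = 695.2 + 1015.9 + 267.25 = 1978.4 kPa.

q_ult ≈ 1980 kPa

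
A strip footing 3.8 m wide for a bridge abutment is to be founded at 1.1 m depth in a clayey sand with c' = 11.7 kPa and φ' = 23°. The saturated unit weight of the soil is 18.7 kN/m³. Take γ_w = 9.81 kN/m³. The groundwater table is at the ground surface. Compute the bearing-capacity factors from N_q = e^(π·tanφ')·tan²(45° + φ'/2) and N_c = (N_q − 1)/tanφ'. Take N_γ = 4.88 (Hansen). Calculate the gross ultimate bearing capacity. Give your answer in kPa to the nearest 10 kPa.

tan23° = 0.4245, so N_q = e^(π×0.4245)·tan²(56.5°) = 3.794 × 2.283 = 8.66.
N_c = (8.66 − 1)/tan23° = 18.05.
Water table at ground surface, so effective unit weight γ' = 18.7 − 9.81 = 8.89 kN/m³ is used throughout; overburden q = 8.89 × 1.1 = 9.779 kPa; the same γ' applies in the ½γBN_γ term.
Cohesion term c·N_c = 11.7 × 18.049 = 211.17 kPa; surcharge term q·N_q = 9.779 × 8.6612 = 84.698 kPa; self-weight term 0.5·γ·B·N_γ = 0.5 × 8.89 × 3.8 × 4.88 = 82.428 kPa.
q_ult = 211.17 + 84.698 + 82.428 = 378.29 kPa.

q_ult ≈ 380 kPa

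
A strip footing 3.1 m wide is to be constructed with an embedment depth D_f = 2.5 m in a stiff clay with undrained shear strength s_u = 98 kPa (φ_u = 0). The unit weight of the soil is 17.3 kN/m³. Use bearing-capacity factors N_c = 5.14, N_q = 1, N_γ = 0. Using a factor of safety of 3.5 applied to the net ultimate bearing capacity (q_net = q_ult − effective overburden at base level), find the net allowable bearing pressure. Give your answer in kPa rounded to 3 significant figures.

q_all(net) ≈ 144 kPa

Effective surcharge at the founding depth q = γ·D_f = 17.3 × 2.5 = 43.25 kPa.
q_ult = c·N_c + q·N_q
     = 98 × 5.14 + 43.25 × 1
     = 503.72 + 43.25 = 546.97 kPa.
Net ultimate: q_net = 546.97 − 43.25 = 503.72 kPa.
q_all(net) = 503.72 / 3.5 = 143.92 kPa.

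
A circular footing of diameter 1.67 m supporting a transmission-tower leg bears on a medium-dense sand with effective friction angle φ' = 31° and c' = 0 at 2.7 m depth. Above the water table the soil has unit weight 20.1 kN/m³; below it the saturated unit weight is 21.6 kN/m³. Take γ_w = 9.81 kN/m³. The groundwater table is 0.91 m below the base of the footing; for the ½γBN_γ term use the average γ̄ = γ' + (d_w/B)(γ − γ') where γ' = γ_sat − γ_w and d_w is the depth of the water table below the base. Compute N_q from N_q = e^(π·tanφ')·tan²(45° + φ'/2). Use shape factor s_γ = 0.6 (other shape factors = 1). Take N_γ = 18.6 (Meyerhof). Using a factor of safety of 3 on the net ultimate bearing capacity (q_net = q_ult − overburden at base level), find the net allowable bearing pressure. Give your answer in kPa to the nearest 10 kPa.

N_q = e^(π·tan31°)·tan²(60.5°) = 20.63.
Overburden at base level: q = 20.1 × 2.7 = 54.27 kPa.
The water table is 0.91 m below the base (< B = 1.67 m), so the ½γBN_γ term uses γ̄ = γ' + (d_w/B)(γ − γ') = 11.79 + (0.91/1.67)(20.1 − 11.79) = 16.318 kN/m³.
Surcharge term q·N_q = 54.27 × 20.631 = 1119.6 kPa; self-weight term 0.5·γ·B·N_γ·s_γ = 0.5 × 16.318 × 1.67 × 18.6 × 0.6 = 152.06 kPa.
q_ult = 1119.6 + 152.06 = 1271.7 kPa.
q_net = 1271.7 − 54.27 = 1217.4 kPa.
q_all(net) = 1217.4 / 3 = 405.81 kPa.

q_all(net) ≈ 410 kPa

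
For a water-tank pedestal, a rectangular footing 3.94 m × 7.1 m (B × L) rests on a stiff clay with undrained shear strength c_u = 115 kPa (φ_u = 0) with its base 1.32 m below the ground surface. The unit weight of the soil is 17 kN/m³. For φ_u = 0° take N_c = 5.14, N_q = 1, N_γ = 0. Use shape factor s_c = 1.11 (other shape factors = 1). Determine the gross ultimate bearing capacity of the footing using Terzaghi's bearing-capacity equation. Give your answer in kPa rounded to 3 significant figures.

q_ult ≈ 679 kPa

Effective surcharge at the founding depth q = γ·D_f = 17 × 1.32 = 22.44 kPa.
q_ult = c·N_c·s_c + q·N_q
     = 115 × 5.14 × 1.11 + 22.44 × 1
     = 656.12 + 22.44 = 678.56 kPa.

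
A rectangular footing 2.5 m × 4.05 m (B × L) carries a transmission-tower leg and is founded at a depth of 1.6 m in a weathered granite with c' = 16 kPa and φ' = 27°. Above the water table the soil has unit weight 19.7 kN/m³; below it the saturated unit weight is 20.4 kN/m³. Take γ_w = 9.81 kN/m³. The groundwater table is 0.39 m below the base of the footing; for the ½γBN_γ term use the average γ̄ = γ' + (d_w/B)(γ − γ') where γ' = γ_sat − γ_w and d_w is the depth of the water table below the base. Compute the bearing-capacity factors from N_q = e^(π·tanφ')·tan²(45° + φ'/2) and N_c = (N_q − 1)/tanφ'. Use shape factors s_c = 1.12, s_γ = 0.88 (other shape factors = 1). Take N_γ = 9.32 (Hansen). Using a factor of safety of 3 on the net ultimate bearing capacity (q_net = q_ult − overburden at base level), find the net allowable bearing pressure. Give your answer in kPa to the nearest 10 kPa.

q_all(net) ≈ 310 kPa

N_q = e^(π·tan27°)·tan²(58.5°) = 13.2; N_c = (N_q − 1)/tanφ' = 23.94.
Overburden at base level: q = 19.7 × 1.6 = 31.52 kPa.
The water table is 0.39 m below the base (< B = 2.5 m), so the ½γBN_γ term uses γ̄ = γ' + (d_w/B)(γ − γ') = 10.59 + (0.39/2.5)(19.7 − 10.59) = 12.011 kN/m³.
Cohesion term c·N_c·s_c = 16 × 23.942 × 1.12 = 429.04 kPa; surcharge term q·N_q = 31.52 × 13.199 = 416.04 kPa; self-weight term 0.5·γ·B·N_γ·s_γ = 0.5 × 12.011 × 2.5 × 9.32 × 0.88 = 123.14 kPa.
q_ult = 429.04 + 416.04 + 123.14 = 968.22 kPa.
q_net = 968.22 − 31.52 = 936.7 kPa.
q_all(net) = 936.7 / 3 = 312.23 kPa.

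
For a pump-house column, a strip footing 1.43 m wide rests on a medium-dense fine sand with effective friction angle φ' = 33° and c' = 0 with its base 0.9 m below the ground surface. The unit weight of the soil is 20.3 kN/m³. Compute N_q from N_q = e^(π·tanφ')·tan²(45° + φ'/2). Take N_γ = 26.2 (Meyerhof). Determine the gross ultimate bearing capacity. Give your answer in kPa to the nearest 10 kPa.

q_ult ≈ 860 kPa

tan33° = 0.6494, so N_q = e^(π×0.6494)·tan²(61.5°) = 7.692 × 3.392 = 26.09.
Effective surcharge at the founding depth q = γ·D_f = 20.3 × 0.9 = 18.27 kPa.
q_ult = q·N_q + 0.5·γ·B·N_γ
     = 18.27 × 26.092 + 0.5 × 20.3 × 1.43 × 26.2
     = 476.7 + 380.28 = 856.98 kPa.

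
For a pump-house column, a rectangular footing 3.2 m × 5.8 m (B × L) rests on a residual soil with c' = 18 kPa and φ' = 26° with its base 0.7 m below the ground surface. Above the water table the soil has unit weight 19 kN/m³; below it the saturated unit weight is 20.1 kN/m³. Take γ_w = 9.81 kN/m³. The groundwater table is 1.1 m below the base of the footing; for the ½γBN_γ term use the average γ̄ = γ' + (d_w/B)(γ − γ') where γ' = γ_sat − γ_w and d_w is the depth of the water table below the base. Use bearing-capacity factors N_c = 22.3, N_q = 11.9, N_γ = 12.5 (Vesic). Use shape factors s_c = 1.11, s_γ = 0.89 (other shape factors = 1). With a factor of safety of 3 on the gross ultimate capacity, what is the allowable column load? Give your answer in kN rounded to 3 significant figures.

P_all ≈ 5200 kN

q = γ·D_f = 19 × 0.7 = 13.3 kPa.
γ' = 10.29 kN/m³; averaging over the depth B below the base, γ̄ = γ' + (d_w/B)(γ − γ') = 13.284 kN/m³.
c·N_c·s_c = 18 × 22.3 × 1.11 = 445.55 kPa
q·N_q = 13.3 × 11.9 = 158.27 kPa
0.5·γ·B·N_γ·s_γ = 0.5 × 13.284 × 3.2 × 12.5 × 0.89 = 236.46 kPa
q_ult = 445.55 + 158.27 + 236.46 = 840.28 kPa.
Gross allowable pressure q_all = 840.28 / 3 = 280.09 kPa.
Footing area = 18.56 m², so allowable column load = 280.09 × 18.56 = 5198.5 kN.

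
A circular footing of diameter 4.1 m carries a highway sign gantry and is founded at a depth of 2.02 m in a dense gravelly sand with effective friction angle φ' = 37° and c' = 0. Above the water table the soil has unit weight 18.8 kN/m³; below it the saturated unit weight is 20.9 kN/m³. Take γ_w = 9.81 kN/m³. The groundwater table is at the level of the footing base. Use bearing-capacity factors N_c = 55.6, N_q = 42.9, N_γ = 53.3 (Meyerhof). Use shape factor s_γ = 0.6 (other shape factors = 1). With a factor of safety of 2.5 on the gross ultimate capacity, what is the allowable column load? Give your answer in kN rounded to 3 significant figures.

Overburden at base level: q = 18.8 × 2.02 = 37.976 kPa.
Below the base the soil is submerged, so the ½γBN_γ term uses γ' = 20.9 − 9.81 = 11.09 kN/m³.
Surcharge term q·N_q = 37.976 × 42.9 = 1629.2 kPa; self-weight term 0.5·γ·B·N_γ·s_γ = 0.5 × 11.09 × 4.1 × 53.3 × 0.6 = 727.05 kPa.
q_ult = 1629.2 + 727.05 = 2356.2 kPa.
Gross allowable pressure q_all = 2356.2 / 2.5 = 942.49 kPa.
Footing area = 13.2025 m², so allowable column load = 942.49 × 13.2025 = 12443 kN.

P_all ≈ 12400 kN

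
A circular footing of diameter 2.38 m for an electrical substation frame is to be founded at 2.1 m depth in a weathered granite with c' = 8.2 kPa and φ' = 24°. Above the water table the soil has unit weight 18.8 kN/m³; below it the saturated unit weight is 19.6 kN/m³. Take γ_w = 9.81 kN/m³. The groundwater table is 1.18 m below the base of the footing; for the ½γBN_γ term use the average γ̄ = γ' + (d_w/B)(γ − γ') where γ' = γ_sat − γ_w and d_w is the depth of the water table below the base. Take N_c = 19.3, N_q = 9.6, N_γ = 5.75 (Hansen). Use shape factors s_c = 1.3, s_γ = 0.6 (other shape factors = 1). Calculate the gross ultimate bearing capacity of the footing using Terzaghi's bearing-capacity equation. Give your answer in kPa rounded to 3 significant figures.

q_ult ≈ 643 kPa

Overburden at base level: q = 18.8 × 2.1 = 39.48 kPa.
The water table is 1.18 m below the base (< B = 2.38 m), so the ½γBN_γ term uses γ̄ = γ' + (d_w/B)(γ − γ') = 9.79 + (1.18/2.38)(18.8 − 9.79) = 14.257 kN/m³.
Cohesion term c·N_c·s_c = 8.2 × 19.3 × 1.3 = 205.74 kPa; surcharge term q·N_q = 39.48 × 9.6 = 379.01 kPa; self-weight term 0.5·γ·B·N_γ·s_γ = 0.5 × 14.257 × 2.38 × 5.75 × 0.6 = 58.533 kPa.
q_ult = 205.74 + 379.01 + 58.533 = 643.28 kPa.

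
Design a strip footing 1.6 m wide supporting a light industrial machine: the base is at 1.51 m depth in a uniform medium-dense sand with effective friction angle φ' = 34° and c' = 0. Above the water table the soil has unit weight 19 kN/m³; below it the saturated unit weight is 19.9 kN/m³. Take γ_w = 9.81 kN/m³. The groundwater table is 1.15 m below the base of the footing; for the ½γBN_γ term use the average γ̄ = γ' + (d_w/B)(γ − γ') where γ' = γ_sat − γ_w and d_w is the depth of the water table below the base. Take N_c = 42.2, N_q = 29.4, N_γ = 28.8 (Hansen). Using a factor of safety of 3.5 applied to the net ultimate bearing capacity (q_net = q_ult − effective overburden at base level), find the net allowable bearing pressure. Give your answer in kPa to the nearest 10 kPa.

q_all(net) ≈ 340 kPa

Overburden at base level: q = 19 × 1.51 = 28.69 kPa.
The water table is 1.15 m below the base (< B = 1.6 m), so the ½γBN_γ term uses γ̄ = γ' + (d_w/B)(γ − γ') = 10.09 + (1.15/1.6)(19 − 10.09) = 16.494 kN/m³.
Surcharge term q·N_q = 28.69 × 29.4 = 843.49 kPa; self-weight term 0.5·γ·B·N_γ = 0.5 × 16.494 × 1.6 × 28.8 = 380.02 kPa.
q_ult = 843.49 + 380.02 = 1223.5 kPa.
Net ultimate: q_net = 1223.5 − 28.69 = 1194.8 kPa.
q_all(net) = 1194.8 / 3.5 = 341.38 kPa.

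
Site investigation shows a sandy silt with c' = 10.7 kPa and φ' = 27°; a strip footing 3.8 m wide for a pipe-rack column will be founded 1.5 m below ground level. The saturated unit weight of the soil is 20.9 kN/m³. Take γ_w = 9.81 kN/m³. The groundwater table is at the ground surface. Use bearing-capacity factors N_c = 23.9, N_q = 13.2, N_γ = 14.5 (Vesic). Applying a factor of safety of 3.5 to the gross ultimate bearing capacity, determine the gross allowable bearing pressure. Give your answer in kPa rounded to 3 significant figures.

γ' = 20.9 − 9.81 = 11.09 kN/m³ (submerged throughout). q = 11.09 × 1.5 = 16.635 kPa; the same γ' applies in the ½γBN_γ term.
c·N_c = 10.7 × 23.9 = 255.73 kPa
q·N_q = 16.635 × 13.2 = 219.58 kPa
0.5·γ·B·N_γ = 0.5 × 11.09 × 3.8 × 14.5 = 305.53 kPa
q_ult = 255.73 + 219.58 + 305.53 = 780.84 kPa.
q_all = q_ult / FS = 780.84 / 3.5 = 223.1 kPa.

q_all ≈ 223 kPa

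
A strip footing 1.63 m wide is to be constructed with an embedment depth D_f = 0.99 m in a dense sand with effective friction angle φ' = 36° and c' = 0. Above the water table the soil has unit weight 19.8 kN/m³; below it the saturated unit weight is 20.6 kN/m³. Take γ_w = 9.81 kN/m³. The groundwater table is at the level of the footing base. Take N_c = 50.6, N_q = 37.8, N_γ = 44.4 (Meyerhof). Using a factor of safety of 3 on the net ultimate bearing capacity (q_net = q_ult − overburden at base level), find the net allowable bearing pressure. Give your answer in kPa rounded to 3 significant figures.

Effective surcharge at the founding depth q = γ·D_f = 19.8 × 0.99 = 19.602 kPa.
The water table coincides with the base, so in the self-weight term γ → γ' = 10.79 kN/m³.
q_ult = q·N_q + 0.5·γ·B·N_γ
     = 19.602 × 37.8 + 0.5 × 10.79 × 1.63 × 44.4
     = 740.96 + 390.45 = 1131.4 kPa.
q_net = 1131.4 − 19.602 = 1111.8 kPa.
q_all(net) = 1111.8 / 3 = 370.6 kPa.

q_all(net) ≈ 371 kPa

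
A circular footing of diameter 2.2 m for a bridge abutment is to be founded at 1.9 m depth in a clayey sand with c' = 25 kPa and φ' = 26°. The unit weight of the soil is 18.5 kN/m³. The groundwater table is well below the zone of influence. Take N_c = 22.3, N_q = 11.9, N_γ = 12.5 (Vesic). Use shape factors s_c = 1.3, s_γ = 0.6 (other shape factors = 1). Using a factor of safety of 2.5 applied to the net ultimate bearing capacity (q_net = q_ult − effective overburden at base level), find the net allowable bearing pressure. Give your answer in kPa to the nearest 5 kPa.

q = γ·D_f = 18.5 × 1.9 = 35.15 kPa.
c·N_c·s_c = 25 × 22.3 × 1.3 = 724.75 kPa
q·N_q = 35.15 × 11.9 = 418.28 kPa
0.5·γ·B·N_γ·s_γ = 0.5 × 18.5 × 2.2 × 12.5 × 0.6 = 152.62 kPa
q_ult = 724.75 + 418.28 + 152.62 = 1295.7 kPa.
Net ultimate: q_net = 1295.7 − 35.15 = 1260.5 kPa.
q_all(net) = 1260.5 / 2.5 = 504.2 kPa.

q_all(net) ≈ 505 kPa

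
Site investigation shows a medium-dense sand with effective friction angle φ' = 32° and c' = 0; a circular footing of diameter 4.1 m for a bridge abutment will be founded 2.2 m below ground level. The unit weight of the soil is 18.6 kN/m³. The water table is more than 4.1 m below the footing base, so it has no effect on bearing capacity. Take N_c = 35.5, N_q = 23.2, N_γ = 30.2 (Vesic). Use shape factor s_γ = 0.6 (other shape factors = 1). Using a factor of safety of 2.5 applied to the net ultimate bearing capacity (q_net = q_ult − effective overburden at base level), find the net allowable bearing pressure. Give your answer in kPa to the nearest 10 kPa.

q_all(net) ≈ 640 kPa

q = γ·D_f = 18.6 × 2.2 = 40.92 kPa.
q·N_q = 40.92 × 23.2 = 949.34 kPa
0.5·γ·B·N_γ·s_γ = 0.5 × 18.6 × 4.1 × 30.2 × 0.6 = 690.92 kPa
q_ult = 949.34 + 690.92 = 1640.3 kPa.
Net ultimate: q_net = 1640.3 − 40.92 = 1599.3 kPa.
q_all(net) = 1599.3 / 2.5 = 639.74 kPa.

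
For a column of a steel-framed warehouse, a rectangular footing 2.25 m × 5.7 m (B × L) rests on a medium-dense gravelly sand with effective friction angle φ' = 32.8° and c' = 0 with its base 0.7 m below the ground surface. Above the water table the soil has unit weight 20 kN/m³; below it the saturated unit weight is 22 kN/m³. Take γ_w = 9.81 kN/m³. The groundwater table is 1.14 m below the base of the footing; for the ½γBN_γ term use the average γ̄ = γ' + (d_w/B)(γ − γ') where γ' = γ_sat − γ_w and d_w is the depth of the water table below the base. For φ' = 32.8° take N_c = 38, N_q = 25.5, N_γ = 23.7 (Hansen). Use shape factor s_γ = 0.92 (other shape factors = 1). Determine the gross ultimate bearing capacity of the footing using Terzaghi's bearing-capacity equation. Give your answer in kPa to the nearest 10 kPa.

q_ult ≈ 750 kPa

Overburden at base level: q = 20 × 0.7 = 14 kPa.
The water table is 1.14 m below the base (< B = 2.25 m), so the ½γBN_γ term uses γ̄ = γ' + (d_w/B)(γ − γ') = 12.19 + (1.14/2.25)(20 − 12.19) = 16.147 kN/m³.
Surcharge term q·N_q = 14 × 25.5 = 357 kPa; self-weight term 0.5·γ·B·N_γ·s_γ = 0.5 × 16.147 × 2.25 × 23.7 × 0.92 = 396.08 kPa.
q_ult = 357 + 396.08 = 753.08 kPa.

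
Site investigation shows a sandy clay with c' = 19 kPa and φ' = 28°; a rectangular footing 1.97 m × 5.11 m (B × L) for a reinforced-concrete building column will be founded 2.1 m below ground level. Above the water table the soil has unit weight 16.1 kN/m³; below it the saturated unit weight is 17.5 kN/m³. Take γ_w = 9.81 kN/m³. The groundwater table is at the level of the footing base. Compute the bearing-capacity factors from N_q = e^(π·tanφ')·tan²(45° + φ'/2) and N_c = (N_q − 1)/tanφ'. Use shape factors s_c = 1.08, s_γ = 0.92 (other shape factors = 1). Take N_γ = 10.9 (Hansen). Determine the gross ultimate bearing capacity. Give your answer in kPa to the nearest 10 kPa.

q_ult ≈ 1100 kPa

tan28° = 0.5317, so N_q = e^(π×0.5317)·tan²(59°) = 5.314 × 2.77 = 14.72.
N_c = (14.72 − 1)/tan28° = 25.8.
Effective surcharge at the founding depth q = γ·D_f = 16.1 × 2.1 = 33.81 kPa.
The water table coincides with the base, so in the self-weight term γ → γ' = 7.69 kN/m³.
q_ult = c·N_c·s_c + q·N_q + 0.5·γ·B·N_γ·s_γ
     = 19 × 25.803 × 1.08 + 33.81 × 14.72 + 0.5 × 7.69 × 1.97 × 10.9 × 0.92
     = 529.48 + 497.68 + 75.959 = 1103.1 kPa.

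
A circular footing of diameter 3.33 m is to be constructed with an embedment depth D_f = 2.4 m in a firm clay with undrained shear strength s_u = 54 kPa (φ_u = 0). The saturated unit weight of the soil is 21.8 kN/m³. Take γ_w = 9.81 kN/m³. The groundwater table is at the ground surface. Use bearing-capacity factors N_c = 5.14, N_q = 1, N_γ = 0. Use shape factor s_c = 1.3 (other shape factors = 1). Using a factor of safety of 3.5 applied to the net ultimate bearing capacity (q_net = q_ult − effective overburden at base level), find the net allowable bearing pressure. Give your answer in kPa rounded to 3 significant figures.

q_all(net) ≈ 103 kPa

With the water table at the surface the whole profile is submerged: γ' = 21.8 − 9.81 = 11.99 kN/m³, so q = γ'·D_f = 28.776 kPa.
q_ult = c·N_c·s_c + q·N_q
     = 54 × 5.14 × 1.3 + 28.776 × 1
     = 360.83 + 28.776 = 389.6 kPa.
Net ultimate: q_net = 389.6 − 28.776 = 360.83 kPa.
q_all(net) = 360.83 / 3.5 = 103.09 kPa.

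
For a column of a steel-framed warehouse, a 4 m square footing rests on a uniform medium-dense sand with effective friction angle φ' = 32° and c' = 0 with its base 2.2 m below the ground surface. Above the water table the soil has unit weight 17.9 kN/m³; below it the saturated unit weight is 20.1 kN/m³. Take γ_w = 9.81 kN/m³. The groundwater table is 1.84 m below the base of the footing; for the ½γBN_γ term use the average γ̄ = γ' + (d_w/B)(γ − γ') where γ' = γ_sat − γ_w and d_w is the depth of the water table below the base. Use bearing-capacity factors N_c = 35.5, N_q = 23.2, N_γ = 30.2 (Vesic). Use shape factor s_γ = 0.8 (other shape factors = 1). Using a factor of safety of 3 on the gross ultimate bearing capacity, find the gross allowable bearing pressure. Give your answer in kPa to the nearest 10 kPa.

Overburden at base level: q = 17.9 × 2.2 = 39.38 kPa.
The water table is 1.84 m below the base (< B = 4 m), so the ½γBN_γ term uses γ̄ = γ' + (d_w/B)(γ − γ') = 10.29 + (1.84/4)(17.9 − 10.29) = 13.791 kN/m³.
Surcharge term q·N_q = 39.38 × 23.2 = 913.62 kPa; self-weight term 0.5·γ·B·N_γ·s_γ = 0.5 × 13.791 × 4 × 30.2 × 0.8 = 666.36 kPa.
q_ult = 913.62 + 666.36 = 1580 kPa.
q_all = 1580 / 3 = 526.66 kPa.

q_all ≈ 530 kPa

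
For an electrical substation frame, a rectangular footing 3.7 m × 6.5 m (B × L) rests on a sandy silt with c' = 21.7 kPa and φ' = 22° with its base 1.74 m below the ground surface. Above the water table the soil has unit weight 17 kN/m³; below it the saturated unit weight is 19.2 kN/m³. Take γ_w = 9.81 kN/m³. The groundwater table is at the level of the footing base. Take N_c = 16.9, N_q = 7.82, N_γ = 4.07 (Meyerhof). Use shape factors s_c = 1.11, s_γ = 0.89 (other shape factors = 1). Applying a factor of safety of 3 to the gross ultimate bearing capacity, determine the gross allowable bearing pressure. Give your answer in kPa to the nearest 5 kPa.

Overburden at base level: q = 17 × 1.74 = 29.58 kPa.
Below the base the soil is submerged, so the ½γBN_γ term uses γ' = 19.2 − 9.81 = 9.39 kN/m³.
Cohesion term c·N_c·s_c = 21.7 × 16.9 × 1.11 = 407.07 kPa; surcharge term q·N_q = 29.58 × 7.82 = 231.32 kPa; self-weight term 0.5·γ·B·N_γ·s_γ = 0.5 × 9.39 × 3.7 × 4.07 × 0.89 = 62.925 kPa.
q_ult = 407.07 + 231.32 + 62.925 = 701.31 kPa.
q_all = q_ult / FS = 701.31 / 3 = 233.77 kPa.

q_all ≈ 235 kPa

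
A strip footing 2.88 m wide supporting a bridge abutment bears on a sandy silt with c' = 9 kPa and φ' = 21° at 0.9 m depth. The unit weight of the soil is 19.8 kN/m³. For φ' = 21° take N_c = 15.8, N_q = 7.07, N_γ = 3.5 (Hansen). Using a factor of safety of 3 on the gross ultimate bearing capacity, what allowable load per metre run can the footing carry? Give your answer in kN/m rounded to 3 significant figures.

Overburden at base level: q = 19.8 × 0.9 = 17.82 kPa.
Cohesion term c·N_c = 9 × 15.8 = 142.2 kPa; surcharge term q·N_q = 17.82 × 7.07 = 125.99 kPa; self-weight term 0.5·γ·B·N_γ = 0.5 × 19.8 × 2.88 × 3.5 = 99.792 kPa.
q_ult = 142.2 + 125.99 + 99.792 = 367.98 kPa.
Gross allowable pressure q_all = 367.98 / 3 = 122.66 kPa.
Allowable wall load = q_all × B = 122.66 × 2.88 = 353.26 kN per metre run.

≈ 353 kN/m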